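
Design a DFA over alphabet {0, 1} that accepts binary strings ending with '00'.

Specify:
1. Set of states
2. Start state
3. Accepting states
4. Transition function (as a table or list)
One valid DFA (any DFA recognizing the same language is acceptable):
States: {q0, q1, q2}
Start: q0
Accepting: {q2}
Transitions (accepting states marked with *):
State | 0 | 1 | Accepting
-------------------------
q0    | q1 | q0 |  
q1    | q2 | q0 |  
q2    | q2 | q0 | *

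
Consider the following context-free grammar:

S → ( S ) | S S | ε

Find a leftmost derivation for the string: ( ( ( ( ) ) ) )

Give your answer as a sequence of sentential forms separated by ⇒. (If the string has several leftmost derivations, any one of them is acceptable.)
Start with S.
Step 1: the leftmost non-terminal is S; apply S → ( S ):  ( S )
Step 2: the leftmost non-terminal is S; apply S → ( S ):  ( ( S ) )
Step 3: the leftmost non-terminal is S; apply S → ( S ):  ( ( ( S ) ) )
Step 4: the leftmost non-terminal is S; apply S → ( S ):  ( ( ( ( S ) ) ) )
Step 5: the leftmost non-terminal is S; apply S → ε:  ( ( ( ( ) ) ) )

Final answer: S ⇒ ( S ) ⇒ ( ( S ) ) ⇒ ( ( ( S ) ) ) ⇒ ( ( ( ( S ) ) ) ) ⇒ ( ( ( ( ) ) ) )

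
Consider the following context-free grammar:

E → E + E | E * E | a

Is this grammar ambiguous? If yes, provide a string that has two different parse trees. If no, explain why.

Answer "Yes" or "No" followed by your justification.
Two different leftmost derivations of a + a * a:
  (1) E ⇒ E + E ⇒ a + E ⇒ a + E * E ⇒ a + a * E ⇒ a + a * a   (tree groups a + (a * a))
  (2) E ⇒ E * E ⇒ E + E * E ⇒ a + E * E ⇒ a + a * E ⇒ a + a * a   (tree groups (a + a) * a)
Two distinct leftmost derivations = two distinct parse trees, so the grammar is ambiguous.

Final answer: Yes - the string 'a + a * a' has two distinct leftmost derivations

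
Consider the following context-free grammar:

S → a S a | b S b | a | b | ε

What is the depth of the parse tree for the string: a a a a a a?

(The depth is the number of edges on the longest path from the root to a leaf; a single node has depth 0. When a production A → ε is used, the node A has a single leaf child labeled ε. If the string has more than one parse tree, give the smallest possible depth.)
The string has even length 6, so its (unique) parse tree peels off matching outer symbols: S → a S a, S → a S a, S → a S a, and finally S → ε for the empty middle.
The S nodes are at depths 0..3; the ε leaf under the innermost S is at depth 4 (terminal leaves are at depths 1..3).
Depth = 4.

Final answer: 4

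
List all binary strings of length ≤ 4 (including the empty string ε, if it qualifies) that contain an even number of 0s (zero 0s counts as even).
Checking every binary string of length 0 to 4:
  Length 0: accepted: ε | rejected: (none)
  Length 1: accepted: 1 | rejected: 0
  Length 2: accepted: 00, 11 | rejected: 01, 10
  Length 3: accepted: 001, 010, 100, 111 | rejected: 000, 011, 101, 110
  Length 4: accepted: 0000, 0011, 0101, 0110, 1001, 1010, 1100, 1111 | rejected: 0001, 0010, 0100, 0111, 1000, 1011, 1101, 1110
Total: 16 string(s).

Final answer: ε, 1, 00, 11, 001, 010, 100, 111, 0000, 0011, 0101, 0110, 1001, 1010, 1100, 1111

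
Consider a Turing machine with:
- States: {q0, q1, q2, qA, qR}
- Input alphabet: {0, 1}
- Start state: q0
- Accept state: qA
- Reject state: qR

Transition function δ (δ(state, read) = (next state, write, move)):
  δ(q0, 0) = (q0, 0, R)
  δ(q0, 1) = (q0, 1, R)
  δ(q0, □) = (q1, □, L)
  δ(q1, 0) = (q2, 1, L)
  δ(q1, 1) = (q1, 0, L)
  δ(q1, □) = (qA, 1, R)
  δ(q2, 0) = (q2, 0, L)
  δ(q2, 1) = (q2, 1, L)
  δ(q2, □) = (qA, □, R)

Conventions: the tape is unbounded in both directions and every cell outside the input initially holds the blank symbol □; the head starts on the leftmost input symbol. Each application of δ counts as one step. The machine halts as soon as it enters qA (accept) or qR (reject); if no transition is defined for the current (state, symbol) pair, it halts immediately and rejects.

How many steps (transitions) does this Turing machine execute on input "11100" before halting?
Step 0: [q0]11100 (head at position 0)
Step 1: δ(q0, 1) = (q0, 1, R)  ⊢  1[q0]1100 (head at position 1)
Step 2: δ(q0, 1) = (q0, 1, R)  ⊢  11[q0]100 (head at position 2)
Step 3: δ(q0, 1) = (q0, 1, R)  ⊢  111[q0]00 (head at position 3)
Step 4: δ(q0, 0) = (q0, 0, R)  ⊢  1110[q0]0 (head at position 4)
Step 5: δ(q0, 0) = (q0, 0, R)  ⊢  11100[q0]□ (head at position 5)
Step 6: δ(q0, □) = (q1, □, L)  ⊢  1110[q1]0□ (head at position 4)
Step 7: δ(q1, 0) = (q2, 1, L)  ⊢  111[q2]01□ (head at position 3)
Step 8: δ(q2, 0) = (q2, 0, L)  ⊢  11[q2]101□ (head at position 2)
Step 9: δ(q2, 1) = (q2, 1, L)  ⊢  1[q2]1101□ (head at position 1)
Step 10: δ(q2, 1) = (q2, 1, L)  ⊢  [q2]11101□ (head at position 0)
Step 11: δ(q2, 1) = (q2, 1, L)  ⊢  [q2]□11101□ (head at position -1)
Step 12: δ(q2, □) = (qA, □, R)  ⊢  □[qA]11101□ (head at position 0)
The machine is in qA, so it halts and accepts.
Number of transitions executed: 12.

Final answer: 12 steps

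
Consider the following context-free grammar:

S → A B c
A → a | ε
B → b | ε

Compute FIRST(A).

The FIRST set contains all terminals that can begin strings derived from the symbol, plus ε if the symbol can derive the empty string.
A → a contributes a; A → ε makes A nullable, contributing ε. FIRST(A) = {a, ε}.

Final answer: {a, ε}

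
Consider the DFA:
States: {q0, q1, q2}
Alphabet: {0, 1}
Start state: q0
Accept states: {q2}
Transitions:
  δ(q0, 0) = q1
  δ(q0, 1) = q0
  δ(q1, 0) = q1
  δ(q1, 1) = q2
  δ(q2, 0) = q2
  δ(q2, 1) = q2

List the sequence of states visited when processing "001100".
Starting at q0
Read '0': q0 -> q1
Read '0': q1 -> q1
Read '1': q1 -> q2
Read '1': q2 -> q2
Read '0': q2 -> q2
Read '0': q2 -> q2

Final answer: q0 -> q1 -> q1 -> q2 -> q2 -> q2 -> q2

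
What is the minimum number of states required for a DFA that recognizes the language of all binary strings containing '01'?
Language: binary strings containing '01'
Lower bound (Myhill–Nerode): the prefixes ε, 0, 01 are pairwise distinguishable:
  ε vs 01: suffix ε distinguishes them (ε is rejected, 01 is accepted)
  0 vs 01: suffix ε distinguishes them (0 is rejected, 01 is accepted)
  ε vs 0: suffix 1 distinguishes them (ε·1 = 1 is rejected, 0·1 = 01 is accepted)
So any DFA needs at least 3 states.
Upper bound: a DFA with 3 states exists (one state per class above: 'no progress', 'last symbol 0', and 'seen 01' (accepting sink)).
Minimum states: 3

Final answer: 3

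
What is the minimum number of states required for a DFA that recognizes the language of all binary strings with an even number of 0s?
Language: binary strings with an even number of 0s
Lower bound (Myhill–Nerode): the prefixes ε, 0 are pairwise distinguishable:
  ε vs 0: suffix ε distinguishes them (ε has zero 0s (accepted), 0 has one 0 (rejected))
So any DFA needs at least 2 states.
Upper bound: a DFA with 2 states exists (one state per class above).
Minimum states: 2

Final answer: 2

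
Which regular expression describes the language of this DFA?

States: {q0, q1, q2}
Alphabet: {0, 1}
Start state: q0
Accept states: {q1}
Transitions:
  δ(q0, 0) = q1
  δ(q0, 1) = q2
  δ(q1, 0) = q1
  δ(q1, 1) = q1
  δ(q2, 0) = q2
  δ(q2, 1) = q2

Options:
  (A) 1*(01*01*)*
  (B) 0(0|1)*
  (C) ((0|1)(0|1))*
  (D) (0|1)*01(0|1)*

Testing sample strings against the DFA:
  '10' -> rejected
  '110' -> rejected
  '0001' -> accepted
  '10' -> rejected
Checking each option for a counterexample:
  (A) 1*(01*01*)*: ε is rejected by the DFA but matches the regex → eliminated
  (B) 0(0|1)*: agrees with the DFA on all strings of length ≤ 4
  (C) ((0|1)(0|1))*: ε is rejected by the DFA but matches the regex → eliminated
  (D) (0|1)*01(0|1)*: '0' is accepted by the DFA but does not match the regex → eliminated
Only (B) 0(0|1)* is consistent with the DFA.

Final answer: (B) 0(0|1)*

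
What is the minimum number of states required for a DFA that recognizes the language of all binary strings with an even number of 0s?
Language: binary strings with an even number of 0s
Lower bound (Myhill–Nerode): the prefixes ε, 0 are pairwise distinguishable:
  ε vs 0: suffix ε distinguishes them (ε has zero 0s (accepted), 0 has one 0 (rejected))
So any DFA needs at least 2 states.
Upper bound: a DFA with 2 states exists (one state per class above).
Minimum states: 2

Final answer: 2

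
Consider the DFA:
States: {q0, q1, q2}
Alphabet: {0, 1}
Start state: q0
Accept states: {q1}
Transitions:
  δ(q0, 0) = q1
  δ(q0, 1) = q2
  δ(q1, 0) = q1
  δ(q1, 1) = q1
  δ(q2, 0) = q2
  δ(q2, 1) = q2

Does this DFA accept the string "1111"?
Processing string "1111":
  q0 --1--> q2
  q2 --1--> q2
  q2 --1--> q2
  q2 --1--> q2
Final state: q2
Accept states: {q1}
q2 is not an accept state, so the string is rejected.

Final answer: No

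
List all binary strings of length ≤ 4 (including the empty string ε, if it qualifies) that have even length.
Checking every binary string of length 0 to 4:
  Length 0: accepted: ε | rejected: (none)
  Length 1: accepted: (none) | rejected: 0, 1
  Length 2: accepted: 00, 01, 10, 11 | rejected: (none)
  Length 3: accepted: (none) | rejected: 000, 001, 010, 011, 100, 101, 110, 111
  Length 4: accepted: 0000, 0001, 0010, 0011, 0100, 0101, 0110, 0111, 1000, 1001, 1010, 1011, 1100, 1101, 1110, 1111 | rejected: (none)
Total: 21 string(s).

Final answer: ε, 00, 01, 10, 11, 0000, 0001, 0010, 0011, 0100, 0101, 0110, 0111, 1000, 1001, 1010, 1011, 1100, 1101, 1110, 1111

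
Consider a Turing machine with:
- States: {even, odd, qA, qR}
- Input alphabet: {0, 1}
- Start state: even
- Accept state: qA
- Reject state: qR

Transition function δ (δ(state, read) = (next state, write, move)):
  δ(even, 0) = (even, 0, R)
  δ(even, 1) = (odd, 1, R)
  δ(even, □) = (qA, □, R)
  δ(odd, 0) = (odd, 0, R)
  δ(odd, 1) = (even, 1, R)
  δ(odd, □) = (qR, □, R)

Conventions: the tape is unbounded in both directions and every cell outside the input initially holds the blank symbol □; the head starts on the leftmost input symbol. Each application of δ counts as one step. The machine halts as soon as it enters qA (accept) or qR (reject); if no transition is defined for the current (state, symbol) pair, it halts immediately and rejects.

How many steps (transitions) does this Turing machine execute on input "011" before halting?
Step 0: [even]011 (head at position 0)
Step 1: δ(even, 0) = (even, 0, R)  ⊢  0[even]11 (head at position 1)
Step 2: δ(even, 1) = (odd, 1, R)  ⊢  01[odd]1 (head at position 2)
Step 3: δ(odd, 1) = (even, 1, R)  ⊢  011[even]□ (head at position 3)
Step 4: δ(even, □) = (qA, □, R)  ⊢  011□[qA]□ (head at position 4)
The machine is in qA, so it halts and accepts.
Number of transitions executed: 4.

Final answer: 4 steps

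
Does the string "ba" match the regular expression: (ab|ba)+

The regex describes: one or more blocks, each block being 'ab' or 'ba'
Yes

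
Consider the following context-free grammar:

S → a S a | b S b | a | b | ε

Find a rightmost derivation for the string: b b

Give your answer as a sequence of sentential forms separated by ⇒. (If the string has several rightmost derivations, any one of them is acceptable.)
Start with S.
Step 1: the rightmost non-terminal is S; apply S → b S b:  b S b
Step 2: the rightmost non-terminal is S; apply S → ε:  b b

Final answer: S ⇒ b S b ⇒ b b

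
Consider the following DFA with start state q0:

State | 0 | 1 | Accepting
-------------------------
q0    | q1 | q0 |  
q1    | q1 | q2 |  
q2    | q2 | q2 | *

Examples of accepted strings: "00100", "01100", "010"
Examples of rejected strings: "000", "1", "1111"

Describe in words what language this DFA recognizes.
binary strings containing '01' as a substring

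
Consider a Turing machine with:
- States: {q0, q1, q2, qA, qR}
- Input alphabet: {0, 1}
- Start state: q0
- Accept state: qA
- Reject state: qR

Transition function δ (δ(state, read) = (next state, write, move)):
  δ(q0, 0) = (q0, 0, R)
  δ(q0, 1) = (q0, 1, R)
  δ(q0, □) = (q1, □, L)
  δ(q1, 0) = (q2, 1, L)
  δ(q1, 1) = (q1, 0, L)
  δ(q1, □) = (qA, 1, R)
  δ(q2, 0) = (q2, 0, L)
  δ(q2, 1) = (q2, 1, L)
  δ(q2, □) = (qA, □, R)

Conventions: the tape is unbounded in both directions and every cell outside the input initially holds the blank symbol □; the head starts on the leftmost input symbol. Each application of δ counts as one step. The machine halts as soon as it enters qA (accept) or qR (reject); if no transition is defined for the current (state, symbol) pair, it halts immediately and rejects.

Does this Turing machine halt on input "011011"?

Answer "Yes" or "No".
Step 0: [q0]011011 (head at position 0)
Step 1: δ(q0, 0) = (q0, 0, R)  ⊢  0[q0]11011 (head at position 1)
Step 2: δ(q0, 1) = (q0, 1, R)  ⊢  01[q0]1011 (head at position 2)
Step 3: δ(q0, 1) = (q0, 1, R)  ⊢  011[q0]011 (head at position 3)
Step 4: δ(q0, 0) = (q0, 0, R)  ⊢  0110[q0]11 (head at position 4)
Step 5: δ(q0, 1) = (q0, 1, R)  ⊢  01101[q0]1 (head at position 5)
Step 6: δ(q0, 1) = (q0, 1, R)  ⊢  011011[q0]□ (head at position 6)
Step 7: δ(q0, □) = (q1, □, L)  ⊢  01101[q1]1□ (head at position 5)
Step 8: δ(q1, 1) = (q1, 0, L)  ⊢  0110[q1]10□ (head at position 4)
Step 9: δ(q1, 1) = (q1, 0, L)  ⊢  011[q1]000□ (head at position 3)
Step 10: δ(q1, 0) = (q2, 1, L)  ⊢  01[q2]1100□ (head at position 2)
Step 11: δ(q2, 1) = (q2, 1, L)  ⊢  0[q2]11100□ (head at position 1)
Step 12: δ(q2, 1) = (q2, 1, L)  ⊢  [q2]011100□ (head at position 0)
Step 13: δ(q2, 0) = (q2, 0, L)  ⊢  [q2]□011100□ (head at position -1)
Step 14: δ(q2, □) = (qA, □, R)  ⊢  □[qA]011100□ (head at position 0)
The machine is in qA, so it halts and accepts.
It halts after 14 steps.

Final answer: Yes - halts after 14 steps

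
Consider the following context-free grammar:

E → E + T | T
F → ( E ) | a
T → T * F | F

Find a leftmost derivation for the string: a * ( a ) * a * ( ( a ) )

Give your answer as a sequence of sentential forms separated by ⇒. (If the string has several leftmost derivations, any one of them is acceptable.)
Start with E.
Step 1: the leftmost non-terminal is E; apply E → T:  T
Step 2: the leftmost non-terminal is T; apply T → T * F:  T * F
Step 3: the leftmost non-terminal is T; apply T → T * F:  T * F * F
Step 4: the leftmost non-terminal is T; apply T → T * F:  T * F * F * F
Step 5: the leftmost non-terminal is T; apply T → F:  F * F * F * F
Step 6: the leftmost non-terminal is F; apply F → a:  a * F * F * F
Step 7: the leftmost non-terminal is F; apply F → ( E ):  a * ( E ) * F * F
Step 8: the leftmost non-terminal is E; apply E → T:  a * ( T ) * F * F
Step 9: the leftmost non-terminal is T; apply T → F:  a * ( F ) * F * F
Step 10: the leftmost non-terminal is F; apply F → a:  a * ( a ) * F * F
Step 11: the leftmost non-terminal is F; apply F → a:  a * ( a ) * a * F
Step 12: the leftmost non-terminal is F; apply F → ( E ):  a * ( a ) * a * ( E )
Step 13: the leftmost non-terminal is E; apply E → T:  a * ( a ) * a * ( T )
Step 14: the leftmost non-terminal is T; apply T → F:  a * ( a ) * a * ( F )
Step 15: the leftmost non-terminal is F; apply F → ( E ):  a * ( a ) * a * ( ( E ) )
Step 16: the leftmost non-terminal is E; apply E → T:  a * ( a ) * a * ( ( T ) )
Step 17: the leftmost non-terminal is T; apply T → F:  a * ( a ) * a * ( ( F ) )
Step 18: the leftmost non-terminal is F; apply F → a:  a * ( a ) * a * ( ( a ) )

Final answer: E ⇒ T ⇒ T * F ⇒ T * F * F ⇒ T * F * F * F ⇒ F * F * F * F ⇒ a * F * F * F ⇒ a * ( E ) * F * F ⇒ a * ( T ) * F * F ⇒ a * ( F ) * F * F ⇒ a * ( a ) * F * F ⇒ a * ( a ) * a * F ⇒ a * ( a ) * a * ( E ) ⇒ a * ( a ) * a * ( T ) ⇒ a * ( a ) * a * ( F ) ⇒ a * ( a ) * a * ( ( E ) ) ⇒ a * ( a ) * a * ( ( T ) ) ⇒ a * ( a ) * a * ( ( F ) ) ⇒ a * ( a ) * a * ( ( a ) )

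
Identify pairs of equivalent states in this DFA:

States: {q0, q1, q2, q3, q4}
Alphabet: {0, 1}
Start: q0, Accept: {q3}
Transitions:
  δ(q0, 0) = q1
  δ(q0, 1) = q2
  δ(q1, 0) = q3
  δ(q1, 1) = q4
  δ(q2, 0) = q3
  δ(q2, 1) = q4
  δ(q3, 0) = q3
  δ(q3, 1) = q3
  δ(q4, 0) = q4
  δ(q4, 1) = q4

Using the table-filling algorithm:
Round 0 – mark pairs where exactly one state is accepting: (q0,q3), (q1,q3), (q2,q3), (q3,q4)
Round 1 – newly marked: (q0,q1) [on 0: q1 vs q3, already marked]; (q0,q2) [on 0: q1 vs q3, already marked]; (q1,q4) [on 0: q3 vs q4, already marked]; (q2,q4) [on 0: q3 vs q4, already marked]
Round 2 – newly marked: (q0,q4) [on 0: q1 vs q4, already marked]
No further pairs can be marked.
(q1, q2) unmarked: δ(q1,0)=q3, δ(q2,0)=q3; δ(q1,1)=q4, δ(q2,1)=q4 → equivalent
Equivalent pairs: (q1, q2)

Final answer: Equivalent pairs: (q1, q2)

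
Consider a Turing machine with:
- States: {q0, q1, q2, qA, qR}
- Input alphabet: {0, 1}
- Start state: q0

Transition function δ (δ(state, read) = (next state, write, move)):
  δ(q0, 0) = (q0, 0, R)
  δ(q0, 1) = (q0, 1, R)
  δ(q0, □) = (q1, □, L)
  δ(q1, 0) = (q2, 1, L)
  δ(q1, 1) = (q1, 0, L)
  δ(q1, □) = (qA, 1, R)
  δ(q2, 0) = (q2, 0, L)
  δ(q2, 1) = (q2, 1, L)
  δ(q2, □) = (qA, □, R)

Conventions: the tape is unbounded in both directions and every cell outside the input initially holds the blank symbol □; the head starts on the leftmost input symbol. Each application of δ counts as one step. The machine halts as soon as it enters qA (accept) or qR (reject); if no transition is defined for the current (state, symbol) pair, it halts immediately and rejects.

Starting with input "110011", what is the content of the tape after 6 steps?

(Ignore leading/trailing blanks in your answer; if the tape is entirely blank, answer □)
Step 0: [q0]110011 (head at position 0)
Step 1: δ(q0, 1) = (q0, 1, R)  ⊢  1[q0]10011 (head at position 1)
Step 2: δ(q0, 1) = (q0, 1, R)  ⊢  11[q0]0011 (head at position 2)
Step 3: δ(q0, 0) = (q0, 0, R)  ⊢  110[q0]011 (head at position 3)
Step 4: δ(q0, 0) = (q0, 0, R)  ⊢  1100[q0]11 (head at position 4)
Step 5: δ(q0, 1) = (q0, 1, R)  ⊢  11001[q0]1 (head at position 5)
Step 6: δ(q0, 1) = (q0, 1, R)  ⊢  110011[q0]□ (head at position 6)
Tape after 6 steps (ignoring surrounding blanks): 110011

Final answer: Tape: 110011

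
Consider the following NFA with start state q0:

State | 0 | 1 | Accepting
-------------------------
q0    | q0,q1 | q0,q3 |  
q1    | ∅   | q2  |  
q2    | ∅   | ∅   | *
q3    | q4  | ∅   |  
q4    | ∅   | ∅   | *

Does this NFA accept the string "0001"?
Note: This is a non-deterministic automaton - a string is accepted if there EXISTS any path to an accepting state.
Track the set of states the NFA could be in: start {q0}
Read '0': {q0} → {q0, q1}
Read '0': {q0, q1} → {q0, q1}
Read '0': {q0, q1} → {q0, q1}
Read '1': {q0, q1} → {q0, q2, q3}
Final set {q0, q2, q3} contains accepting state(s) {q2} → accepted.

Final answer: Yes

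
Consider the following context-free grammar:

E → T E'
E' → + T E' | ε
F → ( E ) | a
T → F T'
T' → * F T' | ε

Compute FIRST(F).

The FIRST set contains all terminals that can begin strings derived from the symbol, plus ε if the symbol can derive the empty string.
FIRST(F): F → ( E ) contributes '(' and F → a contributes 'a', so FIRST(F) = {(, a}. F is not nullable.

Final answer: {(, a}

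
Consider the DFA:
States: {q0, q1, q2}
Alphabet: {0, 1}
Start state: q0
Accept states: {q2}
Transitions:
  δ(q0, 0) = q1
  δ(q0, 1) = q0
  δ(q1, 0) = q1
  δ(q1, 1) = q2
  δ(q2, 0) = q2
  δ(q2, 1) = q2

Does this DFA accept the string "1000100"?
Processing string "1000100":
  q0 --1--> q0
  q0 --0--> q1
  q1 --0--> q1
  q1 --0--> q1
  q1 --1--> q2
  q2 --0--> q2
  q2 --0--> q2
Final state: q2
Accept states: {q2}
q2 is an accept state, so the string is accepted.

Final answer: Yes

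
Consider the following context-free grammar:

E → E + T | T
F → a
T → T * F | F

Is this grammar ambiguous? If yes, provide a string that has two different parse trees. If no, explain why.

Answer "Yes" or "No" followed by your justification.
This is the standard stratified expression grammar: '+' is introduced only by the left-recursive rule E → E + T and '*' only by the left-recursive rule T → T * F, with F → a. For any string, the last '+' must be the one produced at the root E (everything after it is a T containing no '+'), and likewise within each T the last '*' is produced at its root. This fixes the parse tree uniquely (left-associative, '*' binding tighter than '+'), so every string has exactly one parse tree.

Final answer: No - the grammar is unambiguous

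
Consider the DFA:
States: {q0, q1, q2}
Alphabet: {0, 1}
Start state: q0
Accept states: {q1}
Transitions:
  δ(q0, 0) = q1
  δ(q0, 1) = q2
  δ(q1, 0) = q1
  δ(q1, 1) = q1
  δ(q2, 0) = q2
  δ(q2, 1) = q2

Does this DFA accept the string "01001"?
Processing string "01001":
  q0 --0--> q1
  q1 --1--> q1
  q1 --0--> q1
  q1 --0--> q1
  q1 --1--> q1
Final state: q1
Accept states: {q1}
q1 is an accept state, so the string is accepted.

Final answer: Yes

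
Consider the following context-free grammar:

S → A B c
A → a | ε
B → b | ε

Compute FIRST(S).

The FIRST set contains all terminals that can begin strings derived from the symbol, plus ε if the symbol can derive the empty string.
FIRST(A) = {a, ε} (A → a | ε) and FIRST(B) = {b, ε} (B → b | ε).
For S → A B c: add FIRST(A) minus ε = {a}; A is nullable, so also add FIRST(B) minus ε = {b}; B is nullable too, so also add FIRST(c) = {c}. The terminal c is never erased, so S is not nullable and ε is not included.
FIRST(S) = {a, b, c}.

Final answer: {a, b, c}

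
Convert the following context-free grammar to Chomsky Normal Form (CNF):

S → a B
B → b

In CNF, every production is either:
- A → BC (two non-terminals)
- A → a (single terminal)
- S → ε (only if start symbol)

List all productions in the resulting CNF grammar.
The grammar has no ε-productions or unit productions to eliminate.
S → a B has terminal a in a right-hand side of length ≥ 2: introduce T_a → a and use T_a in place of a.
B → b is already in CNF (single terminal) – keep it.
S → a B becomes S → T_a B.
Resulting CNF grammar (3 productions): T_a → a; B → b; S → T_a B

Final answer: T_a → a; B → b; S → T_a B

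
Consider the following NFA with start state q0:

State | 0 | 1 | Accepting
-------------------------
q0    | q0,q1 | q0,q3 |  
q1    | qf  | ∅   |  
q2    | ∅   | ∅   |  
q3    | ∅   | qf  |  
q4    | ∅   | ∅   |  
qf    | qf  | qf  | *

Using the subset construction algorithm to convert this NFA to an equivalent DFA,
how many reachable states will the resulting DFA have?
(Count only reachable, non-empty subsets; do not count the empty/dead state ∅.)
Start subset: {q0}
{q0}: on 0 → {q0, q1}, on 1 → {q0, q3}
{q0, q1}: on 0 → {q0, q1, qf}, on 1 → {q0, q3}
{q0, q3}: on 0 → {q0, q1}, on 1 → {q0, q3, qf}
{q0, q1, qf}: on 0 → {q0, q1, qf}, on 1 → {q0, q3, qf}
{q0, q3, qf}: on 0 → {q0, q1, qf}, on 1 → {q0, q3, qf}
Reachable non-empty subsets: {q0}, {q0, q1}, {q0, q3}, {q0, q1, qf}, {q0, q3, qf} — 5 in total.

Final answer: 5 states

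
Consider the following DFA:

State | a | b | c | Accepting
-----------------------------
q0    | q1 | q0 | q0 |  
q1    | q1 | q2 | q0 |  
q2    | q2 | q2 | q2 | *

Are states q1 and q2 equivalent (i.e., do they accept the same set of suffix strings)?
Try the suffix ε (the empty string).
From q1: q1 — not accepting.
From q2: q2 — accepting.
The two states disagree on this suffix, so they are not equivalent.

Final answer: No. Distinguishing string: ε (the empty string) - accepted from q2 but not from q1.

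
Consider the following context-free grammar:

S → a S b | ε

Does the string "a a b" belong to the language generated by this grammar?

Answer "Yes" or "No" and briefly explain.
Every derivation applies S → a S b some number n of times and then S → ε, producing a^n b^n with equally many a's and b's. The string a a b has two a's but only one b, so it cannot be derived.

Final answer: No - no valid derivation exists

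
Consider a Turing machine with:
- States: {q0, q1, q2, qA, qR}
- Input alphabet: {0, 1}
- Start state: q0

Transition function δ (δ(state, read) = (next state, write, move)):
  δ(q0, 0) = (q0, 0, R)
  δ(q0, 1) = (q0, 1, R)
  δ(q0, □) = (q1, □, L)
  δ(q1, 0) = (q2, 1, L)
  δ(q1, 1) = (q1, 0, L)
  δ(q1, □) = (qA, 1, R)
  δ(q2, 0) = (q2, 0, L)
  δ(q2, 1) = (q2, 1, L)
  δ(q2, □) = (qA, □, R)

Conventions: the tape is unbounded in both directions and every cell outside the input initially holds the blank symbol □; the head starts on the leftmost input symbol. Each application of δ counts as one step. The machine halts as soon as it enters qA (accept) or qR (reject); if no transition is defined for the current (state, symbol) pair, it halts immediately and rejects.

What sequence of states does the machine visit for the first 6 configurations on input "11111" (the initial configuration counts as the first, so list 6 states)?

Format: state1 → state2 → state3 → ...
Step 0: [q0]11111 (head at position 0)
Step 1: δ(q0, 1) = (q0, 1, R)  ⊢  1[q0]1111 (head at position 1)
Step 2: δ(q0, 1) = (q0, 1, R)  ⊢  11[q0]111 (head at position 2)
Step 3: δ(q0, 1) = (q0, 1, R)  ⊢  111[q0]11 (head at position 3)
Step 4: δ(q0, 1) = (q0, 1, R)  ⊢  1111[q0]1 (head at position 4)
Step 5: δ(q0, 1) = (q0, 1, R)  ⊢  11111[q0]□ (head at position 5)
Reading off the states of these 6 configurations: q0 → q0 → q0 → q0 → q0 → q0

Final answer: q0 → q0 → q0 → q0 → q0 → q0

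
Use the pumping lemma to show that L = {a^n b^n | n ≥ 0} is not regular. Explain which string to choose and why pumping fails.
Language: L = {a^n b^n | n ≥ 0} (equal numbers of a's followed by b's)
Step 1: Assume for contradiction that L is regular, with pumping length p.
Step 2: Choose s = a^p b^p. Then s ∈ L (it has p a's followed by p b's) and |s| ≥ p.
Step 3: Consider any decomposition s = xyz with |xy| ≤ p and |y| > 0. Since |xy| ≤ p and the first p symbols of s are all a's, y = a^k for some k with 1 ≤ k ≤ p.
Step 4: Pumping up (i = 2): xy²z = a^(p+k) b^p, which has more a's than b's, so xy²z ∉ L.
This contradicts the pumping lemma, so L is not regular.

Final answer: Choose s = a^p b^p. Since |xy| ≤ p, y = a^k with k ≥ 1. Then xy²z = a^(p+k) b^p ∉ L.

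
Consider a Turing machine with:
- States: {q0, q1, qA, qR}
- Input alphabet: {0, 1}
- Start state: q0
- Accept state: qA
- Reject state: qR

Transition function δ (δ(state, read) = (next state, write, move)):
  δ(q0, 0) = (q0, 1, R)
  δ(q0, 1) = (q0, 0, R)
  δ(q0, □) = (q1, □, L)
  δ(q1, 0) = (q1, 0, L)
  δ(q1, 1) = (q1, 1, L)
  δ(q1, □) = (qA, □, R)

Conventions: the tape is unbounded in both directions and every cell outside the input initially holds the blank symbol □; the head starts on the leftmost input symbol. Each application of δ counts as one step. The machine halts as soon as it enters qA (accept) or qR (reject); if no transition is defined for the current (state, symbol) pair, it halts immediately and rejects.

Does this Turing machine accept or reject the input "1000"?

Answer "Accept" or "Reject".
Step 0: [q0]1000 (head at position 0)
Step 1: δ(q0, 1) = (q0, 0, R)  ⊢  0[q0]000 (head at position 1)
Step 2: δ(q0, 0) = (q0, 1, R)  ⊢  01[q0]00 (head at position 2)
Step 3: δ(q0, 0) = (q0, 1, R)  ⊢  011[q0]0 (head at position 3)
Step 4: δ(q0, 0) = (q0, 1, R)  ⊢  0111[q0]□ (head at position 4)
Step 5: δ(q0, □) = (q1, □, L)  ⊢  011[q1]1□ (head at position 3)
Step 6: δ(q1, 1) = (q1, 1, L)  ⊢  01[q1]11□ (head at position 2)
Step 7: δ(q1, 1) = (q1, 1, L)  ⊢  0[q1]111□ (head at position 1)
Step 8: δ(q1, 1) = (q1, 1, L)  ⊢  [q1]0111□ (head at position 0)
Step 9: δ(q1, 0) = (q1, 0, L)  ⊢  [q1]□0111□ (head at position -1)
Step 10: δ(q1, □) = (qA, □, R)  ⊢  □[qA]0111□ (head at position 0)
The machine is in qA, so it halts and accepts.

Final answer: Accept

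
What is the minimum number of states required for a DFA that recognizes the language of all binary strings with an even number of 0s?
Language: binary strings with an even number of 0s
Lower bound (Myhill–Nerode): the prefixes ε, 0 are pairwise distinguishable:
  ε vs 0: suffix ε distinguishes them (ε has zero 0s (accepted), 0 has one 0 (rejected))
So any DFA needs at least 2 states.
Upper bound: a DFA with 2 states exists (one state per class above).
Minimum states: 2

Final answer: 2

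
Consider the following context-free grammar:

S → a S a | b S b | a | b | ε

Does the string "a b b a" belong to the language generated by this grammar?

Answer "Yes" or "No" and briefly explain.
A derivation exists: S ⇒ a S a ⇒ a b S b a ⇒ a b b a (using S → a S a, S → b S b, then S → ε).

Final answer: Yes - a valid derivation exists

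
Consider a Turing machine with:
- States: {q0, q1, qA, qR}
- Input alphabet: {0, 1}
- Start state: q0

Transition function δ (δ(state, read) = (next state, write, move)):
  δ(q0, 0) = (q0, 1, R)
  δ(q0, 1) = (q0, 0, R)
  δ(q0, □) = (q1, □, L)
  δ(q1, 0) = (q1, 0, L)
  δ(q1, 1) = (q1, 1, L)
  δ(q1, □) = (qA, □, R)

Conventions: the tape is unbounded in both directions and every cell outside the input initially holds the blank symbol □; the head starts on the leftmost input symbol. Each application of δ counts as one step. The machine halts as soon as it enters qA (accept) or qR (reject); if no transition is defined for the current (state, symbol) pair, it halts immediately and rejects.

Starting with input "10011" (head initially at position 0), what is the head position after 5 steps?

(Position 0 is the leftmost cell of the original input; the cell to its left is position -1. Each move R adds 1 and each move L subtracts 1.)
Step 0: [q0]10011 (head at position 0)
Step 1: δ(q0, 1) = (q0, 0, R)  ⊢  0[q0]0011 (head at position 1)
Step 2: δ(q0, 0) = (q0, 1, R)  ⊢  01[q0]011 (head at position 2)
Step 3: δ(q0, 0) = (q0, 1, R)  ⊢  011[q0]11 (head at position 3)
Step 4: δ(q0, 1) = (q0, 0, R)  ⊢  0110[q0]1 (head at position 4)
Step 5: δ(q0, 1) = (q0, 0, R)  ⊢  01100[q0]□ (head at position 5)
Head position after 5 steps: 5

Final answer: Position 5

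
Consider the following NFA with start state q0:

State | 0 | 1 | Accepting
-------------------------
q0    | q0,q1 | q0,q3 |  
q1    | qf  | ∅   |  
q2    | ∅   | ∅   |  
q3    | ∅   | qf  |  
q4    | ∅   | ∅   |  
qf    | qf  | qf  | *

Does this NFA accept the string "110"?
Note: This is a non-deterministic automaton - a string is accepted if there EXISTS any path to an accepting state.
Track the set of states the NFA could be in: start {q0}
Read '1': {q0} → {q0, q3}
Read '1': {q0, q3} → {q0, q3, qf}
Read '0': {q0, q3, qf} → {q0, q1, qf}
Final set {q0, q1, qf} contains accepting state(s) {qf} → accepted.

Final answer: Yes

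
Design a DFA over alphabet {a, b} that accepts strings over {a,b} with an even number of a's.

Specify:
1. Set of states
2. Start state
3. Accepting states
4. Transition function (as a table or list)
One valid DFA (any DFA recognizing the same language is acceptable):
States: {q0, q1}
Start: q0
Accepting: {q0}
Transitions (accepting states marked with *):
State | a | b | Accepting
-------------------------
q0    | q1 | q0 | *
q1    | q0 | q1 |  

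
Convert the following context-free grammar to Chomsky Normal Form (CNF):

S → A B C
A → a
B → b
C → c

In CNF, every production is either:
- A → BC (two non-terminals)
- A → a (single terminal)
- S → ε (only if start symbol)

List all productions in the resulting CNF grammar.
The grammar has no ε-productions or unit productions to eliminate.
A → a is already in CNF (single terminal) – keep it.
B → b is already in CNF (single terminal) – keep it.
C → c is already in CNF (single terminal) – keep it.
S → A B C has 3 symbols on the right: break it into binary productions S → A X0, X0 → B C.
Resulting CNF grammar (5 productions): A → a; B → b; C → c; S → A X0; X0 → B C

Final answer: A → a; B → b; C → c; S → A X0; X0 → B C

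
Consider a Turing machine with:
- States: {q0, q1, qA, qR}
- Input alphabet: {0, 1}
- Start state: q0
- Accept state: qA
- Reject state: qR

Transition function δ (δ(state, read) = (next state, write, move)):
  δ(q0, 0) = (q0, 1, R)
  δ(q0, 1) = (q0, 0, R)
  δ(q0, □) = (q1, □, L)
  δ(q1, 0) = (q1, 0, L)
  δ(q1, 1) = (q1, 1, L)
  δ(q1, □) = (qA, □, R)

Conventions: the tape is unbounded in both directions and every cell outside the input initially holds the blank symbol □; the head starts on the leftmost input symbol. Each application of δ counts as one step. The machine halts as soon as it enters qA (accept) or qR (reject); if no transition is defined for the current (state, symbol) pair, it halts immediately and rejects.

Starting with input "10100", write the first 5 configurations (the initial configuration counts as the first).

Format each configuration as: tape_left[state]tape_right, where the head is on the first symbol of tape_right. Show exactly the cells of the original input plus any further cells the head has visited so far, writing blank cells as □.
Step 0: [q0]10100 (head at position 0)
Step 1: δ(q0, 1) = (q0, 0, R)  ⊢  0[q0]0100 (head at position 1)
Step 2: δ(q0, 0) = (q0, 1, R)  ⊢  01[q0]100 (head at position 2)
Step 3: δ(q0, 1) = (q0, 0, R)  ⊢  010[q0]00 (head at position 3)
Step 4: δ(q0, 0) = (q0, 1, R)  ⊢  0101[q0]0 (head at position 4)

Final answer: [q0]10100 ⊢ 0[q0]0100 ⊢ 01[q0]100 ⊢ 010[q0]00 ⊢ 0101[q0]0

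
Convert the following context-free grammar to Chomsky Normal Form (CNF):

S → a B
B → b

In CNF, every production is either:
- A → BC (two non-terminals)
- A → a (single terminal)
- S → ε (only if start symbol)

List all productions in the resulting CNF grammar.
The grammar has no ε-productions or unit productions to eliminate.
S → a B has terminal a in a right-hand side of length ≥ 2: introduce T_a → a and use T_a in place of a.
B → b is already in CNF (single terminal) – keep it.
S → a B becomes S → T_a B.
Resulting CNF grammar (3 productions): T_a → a; B → b; S → T_a B

Final answer: T_a → a; B → b; S → T_a B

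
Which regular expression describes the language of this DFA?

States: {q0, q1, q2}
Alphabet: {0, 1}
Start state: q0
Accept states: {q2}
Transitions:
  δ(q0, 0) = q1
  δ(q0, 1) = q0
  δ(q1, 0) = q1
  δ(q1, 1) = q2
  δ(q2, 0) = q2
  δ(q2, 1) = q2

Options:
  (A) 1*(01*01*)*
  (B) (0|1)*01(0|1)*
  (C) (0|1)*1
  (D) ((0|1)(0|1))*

Testing sample strings against the DFA:
  '0100' -> accepted
  '01' -> accepted
  '10101' -> accepted
  '11001' -> accepted
Checking each option for a counterexample:
  (A) 1*(01*01*)*: ε is rejected by the DFA but matches the regex → eliminated
  (B) (0|1)*01(0|1)*: agrees with the DFA on all strings of length ≤ 4
  (C) (0|1)*1: '1' is rejected by the DFA but matches the regex → eliminated
  (D) ((0|1)(0|1))*: ε is rejected by the DFA but matches the regex → eliminated
Only (B) (0|1)*01(0|1)* is consistent with the DFA.

Final answer: (B) (0|1)*01(0|1)*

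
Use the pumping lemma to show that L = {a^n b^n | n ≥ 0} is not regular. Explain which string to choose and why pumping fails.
Language: L = {a^n b^n | n ≥ 0} (equal numbers of a's followed by b's)
Step 1: Assume for contradiction that L is regular, with pumping length p.
Step 2: Choose s = a^p b^p. Then s ∈ L (it has p a's followed by p b's) and |s| ≥ p.
Step 3: Consider any decomposition s = xyz with |xy| ≤ p and |y| > 0. Since |xy| ≤ p and the first p symbols of s are all a's, y = a^k for some k with 1 ≤ k ≤ p.
Step 4: Pumping up (i = 2): xy²z = a^(p+k) b^p, which has more a's than b's, so xy²z ∉ L.
This contradicts the pumping lemma, so L is not regular.

Final answer: Choose s = a^p b^p. Since |xy| ≤ p, y = a^k with k ≥ 1. Then xy²z = a^(p+k) b^p ∉ L.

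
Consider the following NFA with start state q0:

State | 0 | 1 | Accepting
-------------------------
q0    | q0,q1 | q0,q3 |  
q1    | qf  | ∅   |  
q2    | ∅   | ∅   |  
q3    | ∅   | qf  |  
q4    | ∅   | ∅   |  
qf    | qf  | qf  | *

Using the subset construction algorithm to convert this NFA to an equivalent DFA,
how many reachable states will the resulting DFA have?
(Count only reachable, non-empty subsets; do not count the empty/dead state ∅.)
Start subset: {q0}
{q0}: on 0 → {q0, q1}, on 1 → {q0, q3}
{q0, q1}: on 0 → {q0, q1, qf}, on 1 → {q0, q3}
{q0, q3}: on 0 → {q0, q1}, on 1 → {q0, q3, qf}
{q0, q1, qf}: on 0 → {q0, q1, qf}, on 1 → {q0, q3, qf}
{q0, q3, qf}: on 0 → {q0, q1, qf}, on 1 → {q0, q3, qf}
Reachable non-empty subsets: {q0}, {q0, q1}, {q0, q3}, {q0, q1, qf}, {q0, q3, qf} — 5 in total.

Final answer: 5 states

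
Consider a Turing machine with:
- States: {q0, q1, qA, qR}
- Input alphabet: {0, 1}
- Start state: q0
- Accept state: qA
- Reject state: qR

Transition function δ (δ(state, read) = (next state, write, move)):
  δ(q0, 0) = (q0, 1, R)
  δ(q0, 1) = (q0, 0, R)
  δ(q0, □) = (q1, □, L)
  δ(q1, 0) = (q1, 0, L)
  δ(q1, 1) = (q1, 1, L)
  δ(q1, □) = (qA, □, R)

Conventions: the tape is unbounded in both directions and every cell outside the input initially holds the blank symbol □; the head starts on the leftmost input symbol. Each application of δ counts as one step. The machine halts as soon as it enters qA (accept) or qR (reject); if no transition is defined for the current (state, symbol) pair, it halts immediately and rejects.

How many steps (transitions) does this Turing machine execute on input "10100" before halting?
Step 0: [q0]10100 (head at position 0)
Step 1: δ(q0, 1) = (q0, 0, R)  ⊢  0[q0]0100 (head at position 1)
Step 2: δ(q0, 0) = (q0, 1, R)  ⊢  01[q0]100 (head at position 2)
Step 3: δ(q0, 1) = (q0, 0, R)  ⊢  010[q0]00 (head at position 3)
Step 4: δ(q0, 0) = (q0, 1, R)  ⊢  0101[q0]0 (head at position 4)
Step 5: δ(q0, 0) = (q0, 1, R)  ⊢  01011[q0]□ (head at position 5)
Step 6: δ(q0, □) = (q1, □, L)  ⊢  0101[q1]1□ (head at position 4)
Step 7: δ(q1, 1) = (q1, 1, L)  ⊢  010[q1]11□ (head at position 3)
Step 8: δ(q1, 1) = (q1, 1, L)  ⊢  01[q1]011□ (head at position 2)
Step 9: δ(q1, 0) = (q1, 0, L)  ⊢  0[q1]1011□ (head at position 1)
Step 10: δ(q1, 1) = (q1, 1, L)  ⊢  [q1]01011□ (head at position 0)
Step 11: δ(q1, 0) = (q1, 0, L)  ⊢  [q1]□01011□ (head at position -1)
Step 12: δ(q1, □) = (qA, □, R)  ⊢  □[qA]01011□ (head at position 0)
The machine is in qA, so it halts and accepts.
Number of transitions executed: 12.

Final answer: 12 steps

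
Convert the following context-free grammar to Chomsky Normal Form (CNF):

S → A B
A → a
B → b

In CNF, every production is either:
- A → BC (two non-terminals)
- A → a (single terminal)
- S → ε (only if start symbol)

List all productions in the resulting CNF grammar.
The grammar has no ε-productions or unit productions to eliminate.
S → A B is already in CNF (two non-terminals) – keep it.
A → a is already in CNF (single terminal) – keep it.
B → b is already in CNF (single terminal) – keep it.
Resulting CNF grammar (3 productions): A → a; B → b; S → A B

Final answer: A → a; B → b; S → A B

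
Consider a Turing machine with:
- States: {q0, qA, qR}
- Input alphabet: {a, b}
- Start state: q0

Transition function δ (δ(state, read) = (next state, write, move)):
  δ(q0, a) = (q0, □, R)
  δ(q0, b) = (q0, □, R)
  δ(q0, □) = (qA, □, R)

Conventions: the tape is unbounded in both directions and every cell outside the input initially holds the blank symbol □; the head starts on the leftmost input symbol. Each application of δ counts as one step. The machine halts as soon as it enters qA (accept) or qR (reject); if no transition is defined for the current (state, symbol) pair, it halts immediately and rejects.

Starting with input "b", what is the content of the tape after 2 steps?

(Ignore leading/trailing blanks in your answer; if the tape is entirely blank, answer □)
Step 0: [q0]b (head at position 0)
Step 1: δ(q0, b) = (q0, □, R)  ⊢  □[q0]□ (head at position 1)
Step 2: δ(q0, □) = (qA, □, R)  ⊢  □□[qA]□ (head at position 2)
Tape after 2 steps (ignoring surrounding blanks): □

Final answer: Tape: □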